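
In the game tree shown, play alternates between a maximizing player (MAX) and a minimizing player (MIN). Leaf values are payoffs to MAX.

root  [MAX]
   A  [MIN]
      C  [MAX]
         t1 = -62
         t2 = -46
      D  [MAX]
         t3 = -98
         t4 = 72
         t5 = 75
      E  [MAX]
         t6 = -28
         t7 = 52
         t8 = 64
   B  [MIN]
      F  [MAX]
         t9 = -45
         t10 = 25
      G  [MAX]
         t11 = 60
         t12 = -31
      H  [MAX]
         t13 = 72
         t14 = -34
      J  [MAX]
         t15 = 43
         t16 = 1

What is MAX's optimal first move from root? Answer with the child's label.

C (MAX): max(-62, -46) = -46
D (MAX): max(-98, 72, 75) = 75
E (MAX): max(-28, 52, 64) = 64
A (MIN): min(-46, 75, 64) = -46
F (MAX): max(-45, 25) = 25
G (MAX): max(60, -31) = 60
H (MAX): max(72, -34) = 72
J (MAX): max(43, 1) = 43
B (MIN): min(25, 60, 72, 43) = 25
root (MAX): max(-46, 25) = 25
MAX at root wants the highest of {A=-46, B=25}, so chooses B.

B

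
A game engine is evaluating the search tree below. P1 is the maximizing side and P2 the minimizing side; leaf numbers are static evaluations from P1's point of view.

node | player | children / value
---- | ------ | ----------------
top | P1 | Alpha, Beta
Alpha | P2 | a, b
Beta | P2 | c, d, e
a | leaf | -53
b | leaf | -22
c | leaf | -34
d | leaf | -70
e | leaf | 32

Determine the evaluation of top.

Alpha (P2): min(-53, -22) = -53
Beta (P2): min(-34, -70, 32) = -70
top (P1): max(-53, -70) = -53

-53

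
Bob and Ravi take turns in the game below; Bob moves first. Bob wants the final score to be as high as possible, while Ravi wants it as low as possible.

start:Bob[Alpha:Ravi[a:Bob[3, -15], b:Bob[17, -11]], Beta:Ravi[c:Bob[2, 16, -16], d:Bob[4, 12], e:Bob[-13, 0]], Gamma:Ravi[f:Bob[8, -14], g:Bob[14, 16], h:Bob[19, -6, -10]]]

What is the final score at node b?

17

b (Bob): max(17, -11) = 17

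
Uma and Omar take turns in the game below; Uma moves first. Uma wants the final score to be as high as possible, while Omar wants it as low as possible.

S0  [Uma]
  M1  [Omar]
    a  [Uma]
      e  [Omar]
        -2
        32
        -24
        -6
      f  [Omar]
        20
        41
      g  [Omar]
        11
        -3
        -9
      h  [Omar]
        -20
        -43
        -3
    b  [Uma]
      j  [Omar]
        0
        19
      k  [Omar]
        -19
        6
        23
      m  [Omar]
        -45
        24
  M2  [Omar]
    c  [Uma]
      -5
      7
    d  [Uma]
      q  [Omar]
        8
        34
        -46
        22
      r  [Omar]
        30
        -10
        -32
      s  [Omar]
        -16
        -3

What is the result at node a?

20

e (Omar): min(-2, 32, -24, -6) = -24
f (Omar): min(20, 41) = 20
g (Omar): min(11, -3, -9) = -9
h (Omar): min(-20, -43, -3) = -43
a (Uma): max(-24, 20, -9, -43) = 20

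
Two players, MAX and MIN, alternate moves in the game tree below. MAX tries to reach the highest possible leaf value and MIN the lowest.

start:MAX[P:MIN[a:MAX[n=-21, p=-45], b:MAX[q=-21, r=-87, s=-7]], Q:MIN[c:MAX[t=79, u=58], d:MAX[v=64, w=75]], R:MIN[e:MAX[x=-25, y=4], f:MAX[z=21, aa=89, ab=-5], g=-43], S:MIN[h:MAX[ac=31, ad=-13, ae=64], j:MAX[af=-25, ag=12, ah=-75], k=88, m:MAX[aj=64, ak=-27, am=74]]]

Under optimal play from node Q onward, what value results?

75

c (MAX): max(79, 58) = 79
d (MAX): max(64, 75) = 75
Q (MIN): min(79, 75) = 75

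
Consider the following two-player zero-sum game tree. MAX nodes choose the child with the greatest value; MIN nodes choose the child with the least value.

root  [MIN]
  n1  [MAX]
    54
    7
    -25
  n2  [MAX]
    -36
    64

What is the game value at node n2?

n2 (MAX): max(-36, 64) = 64

64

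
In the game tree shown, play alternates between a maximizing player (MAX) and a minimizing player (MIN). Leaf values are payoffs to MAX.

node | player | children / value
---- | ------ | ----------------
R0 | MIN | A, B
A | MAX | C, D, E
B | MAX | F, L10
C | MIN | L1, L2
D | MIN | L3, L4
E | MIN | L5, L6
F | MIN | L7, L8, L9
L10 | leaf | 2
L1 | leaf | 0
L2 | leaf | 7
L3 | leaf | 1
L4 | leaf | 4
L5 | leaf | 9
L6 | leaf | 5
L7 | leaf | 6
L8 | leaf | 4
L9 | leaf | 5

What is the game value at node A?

5

C (MIN): min(0, 7) = 0
D (MIN): min(1, 4) = 1
E (MIN): min(9, 5) = 5
A (MAX): max(0, 1, 5) = 5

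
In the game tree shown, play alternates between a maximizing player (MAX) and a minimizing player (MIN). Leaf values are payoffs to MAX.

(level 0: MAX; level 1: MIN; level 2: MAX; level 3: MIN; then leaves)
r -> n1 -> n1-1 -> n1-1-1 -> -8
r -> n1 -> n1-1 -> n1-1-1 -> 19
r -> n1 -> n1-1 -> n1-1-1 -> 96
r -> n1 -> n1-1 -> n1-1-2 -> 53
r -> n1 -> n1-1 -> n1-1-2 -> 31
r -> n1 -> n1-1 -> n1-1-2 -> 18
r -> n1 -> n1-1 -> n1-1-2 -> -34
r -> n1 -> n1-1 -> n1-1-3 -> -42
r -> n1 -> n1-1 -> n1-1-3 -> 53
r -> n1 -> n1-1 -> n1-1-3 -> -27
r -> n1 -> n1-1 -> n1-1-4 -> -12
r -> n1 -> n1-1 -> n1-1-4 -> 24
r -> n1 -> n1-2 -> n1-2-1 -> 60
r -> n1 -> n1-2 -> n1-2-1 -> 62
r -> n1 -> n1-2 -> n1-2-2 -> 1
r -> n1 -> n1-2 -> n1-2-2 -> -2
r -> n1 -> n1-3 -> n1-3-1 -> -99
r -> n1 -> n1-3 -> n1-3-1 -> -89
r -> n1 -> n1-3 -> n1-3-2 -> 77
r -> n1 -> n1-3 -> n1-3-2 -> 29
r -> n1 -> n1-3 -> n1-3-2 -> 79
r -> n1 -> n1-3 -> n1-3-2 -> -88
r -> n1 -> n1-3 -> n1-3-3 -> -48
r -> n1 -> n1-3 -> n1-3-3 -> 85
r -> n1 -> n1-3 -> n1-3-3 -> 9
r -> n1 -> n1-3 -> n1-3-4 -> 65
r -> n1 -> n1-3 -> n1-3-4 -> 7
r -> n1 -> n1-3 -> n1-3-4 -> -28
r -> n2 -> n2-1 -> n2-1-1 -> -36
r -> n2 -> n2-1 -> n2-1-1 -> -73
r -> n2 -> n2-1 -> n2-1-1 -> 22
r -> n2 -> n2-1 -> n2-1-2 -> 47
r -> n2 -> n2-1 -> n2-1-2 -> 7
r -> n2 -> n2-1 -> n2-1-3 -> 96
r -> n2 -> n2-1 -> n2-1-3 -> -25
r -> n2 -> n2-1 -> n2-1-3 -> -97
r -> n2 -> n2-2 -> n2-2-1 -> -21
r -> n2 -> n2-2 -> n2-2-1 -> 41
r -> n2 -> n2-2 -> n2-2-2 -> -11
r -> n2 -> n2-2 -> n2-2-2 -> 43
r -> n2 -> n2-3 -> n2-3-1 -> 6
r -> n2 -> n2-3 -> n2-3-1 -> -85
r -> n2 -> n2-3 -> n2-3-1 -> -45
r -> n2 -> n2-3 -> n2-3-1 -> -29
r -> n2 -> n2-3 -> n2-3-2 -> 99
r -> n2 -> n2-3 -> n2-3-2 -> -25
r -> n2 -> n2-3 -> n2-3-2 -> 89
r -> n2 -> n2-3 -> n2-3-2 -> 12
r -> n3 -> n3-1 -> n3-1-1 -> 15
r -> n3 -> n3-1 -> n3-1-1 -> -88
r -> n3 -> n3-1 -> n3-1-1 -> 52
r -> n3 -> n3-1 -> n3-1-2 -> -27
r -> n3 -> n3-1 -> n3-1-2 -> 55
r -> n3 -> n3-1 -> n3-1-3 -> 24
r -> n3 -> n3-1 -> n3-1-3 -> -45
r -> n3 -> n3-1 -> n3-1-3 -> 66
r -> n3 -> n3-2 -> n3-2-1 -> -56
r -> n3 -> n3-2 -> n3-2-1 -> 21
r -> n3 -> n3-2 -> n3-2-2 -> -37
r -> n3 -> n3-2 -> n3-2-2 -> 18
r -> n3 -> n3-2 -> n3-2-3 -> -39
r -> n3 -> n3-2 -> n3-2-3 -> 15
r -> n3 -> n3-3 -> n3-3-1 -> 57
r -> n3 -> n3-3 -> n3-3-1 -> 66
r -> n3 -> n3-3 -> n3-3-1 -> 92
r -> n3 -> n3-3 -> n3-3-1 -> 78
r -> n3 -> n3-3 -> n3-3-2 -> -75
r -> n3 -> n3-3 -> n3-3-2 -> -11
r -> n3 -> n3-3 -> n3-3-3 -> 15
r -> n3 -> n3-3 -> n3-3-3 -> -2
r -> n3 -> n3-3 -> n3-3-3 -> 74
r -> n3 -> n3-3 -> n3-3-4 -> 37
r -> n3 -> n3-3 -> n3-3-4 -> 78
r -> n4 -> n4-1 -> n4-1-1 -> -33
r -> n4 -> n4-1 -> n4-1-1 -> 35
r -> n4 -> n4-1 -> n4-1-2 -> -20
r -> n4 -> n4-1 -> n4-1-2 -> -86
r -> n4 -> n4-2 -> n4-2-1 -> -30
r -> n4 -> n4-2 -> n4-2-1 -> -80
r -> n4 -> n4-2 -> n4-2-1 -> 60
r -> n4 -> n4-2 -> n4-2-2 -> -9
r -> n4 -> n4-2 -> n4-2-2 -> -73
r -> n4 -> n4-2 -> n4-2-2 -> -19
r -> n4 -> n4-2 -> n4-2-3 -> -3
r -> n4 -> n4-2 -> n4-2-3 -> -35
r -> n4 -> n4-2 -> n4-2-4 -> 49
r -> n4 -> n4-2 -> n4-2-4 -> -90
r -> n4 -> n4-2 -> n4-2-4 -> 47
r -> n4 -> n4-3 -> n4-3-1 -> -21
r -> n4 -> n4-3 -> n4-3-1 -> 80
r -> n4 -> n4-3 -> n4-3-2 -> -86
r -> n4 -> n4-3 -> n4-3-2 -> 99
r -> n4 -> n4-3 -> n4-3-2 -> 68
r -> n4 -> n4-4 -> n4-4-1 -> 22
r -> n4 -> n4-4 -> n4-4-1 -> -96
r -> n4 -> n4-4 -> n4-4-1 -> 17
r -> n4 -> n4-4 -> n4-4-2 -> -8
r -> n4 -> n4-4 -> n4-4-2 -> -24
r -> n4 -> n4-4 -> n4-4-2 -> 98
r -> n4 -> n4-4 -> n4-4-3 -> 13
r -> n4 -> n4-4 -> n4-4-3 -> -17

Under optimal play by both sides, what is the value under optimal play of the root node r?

n1-1-1 (MIN): min(-8, 19, 96) = -8
n1-1-2 (MIN): min(53, 31, 18, -34) = -34
n1-1-3 (MIN): min(-42, 53, -27) = -42
n1-1-4 (MIN): min(-12, 24) = -12
n1-1 (MAX): max(-8, -34, -42, -12) = -8
n1-2-1 (MIN): min(60, 62) = 60
n1-2-2 (MIN): min(1, -2) = -2
n1-2 (MAX): max(60, -2) = 60
n1-3-1 (MIN): min(-99, -89) = -99
n1-3-2 (MIN): min(77, 29, 79, -88) = -88
n1-3-3 (MIN): min(-48, 85, 9) = -48
n1-3-4 (MIN): min(65, 7, -28) = -28
n1-3 (MAX): max(-99, -88, -48, -28) = -28
n1 (MIN): min(-8, 60, -28) = -28
n2-1-1 (MIN): min(-36, -73, 22) = -73
n2-1-2 (MIN): min(47, 7) = 7
n2-1-3 (MIN): min(96, -25, -97) = -97
n2-1 (MAX): max(-73, 7, -97) = 7
n2-2-1 (MIN): min(-21, 41) = -21
n2-2-2 (MIN): min(-11, 43) = -11
n2-2 (MAX): max(-21, -11) = -11
n2-3-1 (MIN): min(6, -85, -45, -29) = -85
n2-3-2 (MIN): min(99, -25, 89, 12) = -25
n2-3 (MAX): max(-85, -25) = -25
n2 (MIN): min(7, -11, -25) = -25
n3-1-1 (MIN): min(15, -88, 52) = -88
n3-1-2 (MIN): min(-27, 55) = -27
n3-1-3 (MIN): min(24, -45, 66) = -45
n3-1 (MAX): max(-88, -27, -45) = -27
n3-2-1 (MIN): min(-56, 21) = -56
n3-2-2 (MIN): min(-37, 18) = -37
n3-2-3 (MIN): min(-39, 15) = -39
n3-2 (MAX): max(-56, -37, -39) = -37
n3-3-1 (MIN): min(57, 66, 92, 78) = 57
n3-3-2 (MIN): min(-75, -11) = -75
n3-3-3 (MIN): min(15, -2, 74) = -2
n3-3-4 (MIN): min(37, 78) = 37
n3-3 (MAX): max(57, -75, -2, 37) = 57
n3 (MIN): min(-27, -37, 57) = -37
n4-1-1 (MIN): min(-33, 35) = -33
n4-1-2 (MIN): min(-20, -86) = -86
n4-1 (MAX): max(-33, -86) = -33
n4-2-1 (MIN): min(-30, -80, 60) = -80
n4-2-2 (MIN): min(-9, -73, -19) = -73
n4-2-3 (MIN): min(-3, -35) = -35
n4-2-4 (MIN): min(49, -90, 47) = -90
n4-2 (MAX): max(-80, -73, -35, -90) = -35
n4-3-1 (MIN): min(-21, 80) = -21
n4-3-2 (MIN): min(-86, 99, 68) = -86
n4-3 (MAX): max(-21, -86) = -21
n4-4-1 (MIN): min(22, -96, 17) = -96
n4-4-2 (MIN): min(-8, -24, 98) = -24
n4-4-3 (MIN): min(13, -17) = -17
n4-4 (MAX): max(-96, -24, -17) = -17
n4 (MIN): min(-33, -35, -21, -17) = -35
r (MAX): max(-28, -25, -37, -35) = -25

-25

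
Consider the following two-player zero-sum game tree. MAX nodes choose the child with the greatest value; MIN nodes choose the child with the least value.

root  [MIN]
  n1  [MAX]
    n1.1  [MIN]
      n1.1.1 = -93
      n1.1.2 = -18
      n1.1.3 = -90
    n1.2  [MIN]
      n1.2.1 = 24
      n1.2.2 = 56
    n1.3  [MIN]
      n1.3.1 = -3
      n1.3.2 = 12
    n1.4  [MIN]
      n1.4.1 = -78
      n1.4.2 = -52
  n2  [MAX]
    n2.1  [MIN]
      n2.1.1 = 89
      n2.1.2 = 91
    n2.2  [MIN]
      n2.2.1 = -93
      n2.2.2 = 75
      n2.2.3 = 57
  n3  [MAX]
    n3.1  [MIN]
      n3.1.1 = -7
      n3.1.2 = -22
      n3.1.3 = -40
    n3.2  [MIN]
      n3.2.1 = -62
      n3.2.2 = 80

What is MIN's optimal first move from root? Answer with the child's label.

n3

n1.1 (MIN): min(-93, -18, -90) = -93
n1.2 (MIN): min(24, 56) = 24
n1.3 (MIN): min(-3, 12) = -3
n1.4 (MIN): min(-78, -52) = -78
n1 (MAX): max(-93, 24, -3, -78) = 24
n2.1 (MIN): min(89, 91) = 89
n2.2 (MIN): min(-93, 75, 57) = -93
n2 (MAX): max(89, -93) = 89
n3.1 (MIN): min(-7, -22, -40) = -40
n3.2 (MIN): min(-62, 80) = -62
n3 (MAX): max(-40, -62) = -40
root (MIN): min(24, 89, -40) = -40
MIN at root wants the lowest of {n1=24, n2=89, n3=-40}, so chooses n3.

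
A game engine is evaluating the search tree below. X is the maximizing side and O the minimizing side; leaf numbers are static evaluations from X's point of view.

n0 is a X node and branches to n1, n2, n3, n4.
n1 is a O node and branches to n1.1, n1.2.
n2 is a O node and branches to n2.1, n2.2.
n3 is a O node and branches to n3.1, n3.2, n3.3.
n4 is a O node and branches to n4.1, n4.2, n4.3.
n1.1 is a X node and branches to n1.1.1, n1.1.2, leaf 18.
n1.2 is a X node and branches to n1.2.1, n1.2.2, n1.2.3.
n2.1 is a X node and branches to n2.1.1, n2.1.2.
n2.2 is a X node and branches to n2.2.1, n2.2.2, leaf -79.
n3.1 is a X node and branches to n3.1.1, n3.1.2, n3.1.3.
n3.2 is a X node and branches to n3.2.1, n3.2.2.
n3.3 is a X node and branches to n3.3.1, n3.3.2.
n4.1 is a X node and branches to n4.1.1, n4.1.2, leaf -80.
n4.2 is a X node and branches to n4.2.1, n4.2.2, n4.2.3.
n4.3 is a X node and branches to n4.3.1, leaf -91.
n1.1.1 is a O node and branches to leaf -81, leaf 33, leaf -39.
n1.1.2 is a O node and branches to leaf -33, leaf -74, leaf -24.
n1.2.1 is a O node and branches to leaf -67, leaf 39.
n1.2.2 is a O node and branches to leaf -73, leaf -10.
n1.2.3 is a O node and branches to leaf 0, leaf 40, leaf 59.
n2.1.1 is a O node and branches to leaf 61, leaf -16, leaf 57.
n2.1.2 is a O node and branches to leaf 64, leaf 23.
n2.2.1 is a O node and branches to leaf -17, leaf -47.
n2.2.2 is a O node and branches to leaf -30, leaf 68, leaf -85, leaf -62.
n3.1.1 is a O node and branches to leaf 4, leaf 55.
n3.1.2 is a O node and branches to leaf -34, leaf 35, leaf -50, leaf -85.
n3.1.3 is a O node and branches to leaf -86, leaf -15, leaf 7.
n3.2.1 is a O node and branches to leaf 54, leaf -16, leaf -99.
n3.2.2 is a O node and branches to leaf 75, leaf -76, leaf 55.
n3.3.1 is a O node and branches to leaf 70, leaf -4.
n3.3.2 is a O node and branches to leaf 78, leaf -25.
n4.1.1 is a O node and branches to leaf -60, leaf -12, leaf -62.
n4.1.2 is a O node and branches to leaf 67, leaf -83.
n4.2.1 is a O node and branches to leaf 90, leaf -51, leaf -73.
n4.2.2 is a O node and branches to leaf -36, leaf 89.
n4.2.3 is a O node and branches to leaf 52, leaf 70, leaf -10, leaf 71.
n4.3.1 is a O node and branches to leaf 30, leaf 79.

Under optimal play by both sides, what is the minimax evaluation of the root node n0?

n1.1.1 (O): min(-81, 33, -39) = -81
n1.1.2 (O): min(-33, -74, -24) = -74
n1.1 (X): max(-81, -74, 18) = 18
n1.2.1 (O): min(-67, 39) = -67
n1.2.2 (O): min(-73, -10) = -73
n1.2.3 (O): min(0, 40, 59) = 0
n1.2 (X): max(-67, -73, 0) = 0
n1 (O): min(18, 0) = 0
n2.1.1 (O): min(61, -16, 57) = -16
n2.1.2 (O): min(64, 23) = 23
n2.1 (X): max(-16, 23) = 23
n2.2.1 (O): min(-17, -47) = -47
n2.2.2 (O): min(-30, 68, -85, -62) = -85
n2.2 (X): max(-47, -85, -79) = -47
n2 (O): min(23, -47) = -47
n3.1.1 (O): min(4, 55) = 4
n3.1.2 (O): min(-34, 35, -50, -85) = -85
n3.1.3 (O): min(-86, -15, 7) = -86
n3.1 (X): max(4, -85, -86) = 4
n3.2.1 (O): min(54, -16, -99) = -99
n3.2.2 (O): min(75, -76, 55) = -76
n3.2 (X): max(-99, -76) = -76
n3.3.1 (O): min(70, -4) = -4
n3.3.2 (O): min(78, -25) = -25
n3.3 (X): max(-4, -25) = -4
n3 (O): min(4, -76, -4) = -76
n4.1.1 (O): min(-60, -12, -62) = -62
n4.1.2 (O): min(67, -83) = -83
n4.1 (X): max(-62, -83, -80) = -62
n4.2.1 (O): min(90, -51, -73) = -73
n4.2.2 (O): min(-36, 89) = -36
n4.2.3 (O): min(52, 70, -10, 71) = -10
n4.2 (X): max(-73, -36, -10) = -10
n4.3.1 (O): min(30, 79) = 30
n4.3 (X): max(30, -91) = 30
n4 (O): min(-62, -10, 30) = -62
n0 (X): max(0, -47, -76, -62) = 0

0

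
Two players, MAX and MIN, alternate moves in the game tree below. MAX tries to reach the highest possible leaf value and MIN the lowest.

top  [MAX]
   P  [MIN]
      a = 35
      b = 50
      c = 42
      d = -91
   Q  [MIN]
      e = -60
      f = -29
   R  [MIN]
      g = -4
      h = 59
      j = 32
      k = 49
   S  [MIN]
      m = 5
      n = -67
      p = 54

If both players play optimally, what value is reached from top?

-4

P (MIN): min(35, 50, 42, -91) = -91
Q (MIN): min(-60, -29) = -60
R (MIN): min(-4, 59, 32, 49) = -4
S (MIN): min(5, -67, 54) = -67
top (MAX): max(-91, -60, -4, -67) = -4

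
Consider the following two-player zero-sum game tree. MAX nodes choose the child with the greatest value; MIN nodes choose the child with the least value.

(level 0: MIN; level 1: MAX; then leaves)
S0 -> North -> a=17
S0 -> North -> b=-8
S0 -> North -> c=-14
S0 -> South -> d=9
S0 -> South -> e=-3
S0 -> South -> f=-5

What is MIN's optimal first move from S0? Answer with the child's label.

North (MAX): max(17, -8, -14) = 17
South (MAX): max(9, -3, -5) = 9
S0 (MIN): min(17, 9) = 9
MIN at S0 wants the lowest of {North=17, South=9}, so chooses South.

South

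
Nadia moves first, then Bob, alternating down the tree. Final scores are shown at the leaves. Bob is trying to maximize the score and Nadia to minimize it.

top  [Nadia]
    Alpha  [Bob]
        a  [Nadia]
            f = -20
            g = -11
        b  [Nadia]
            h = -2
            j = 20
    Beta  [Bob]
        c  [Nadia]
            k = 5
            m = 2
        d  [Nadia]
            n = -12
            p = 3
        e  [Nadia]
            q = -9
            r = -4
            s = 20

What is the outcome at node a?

-20

a (Nadia): min(-20, -11) = -20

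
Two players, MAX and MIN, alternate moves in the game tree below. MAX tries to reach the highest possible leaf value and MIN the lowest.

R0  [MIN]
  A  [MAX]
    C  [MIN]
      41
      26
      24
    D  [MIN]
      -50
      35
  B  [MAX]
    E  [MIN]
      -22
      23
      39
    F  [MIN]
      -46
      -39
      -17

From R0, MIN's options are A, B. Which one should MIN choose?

B

C (MIN): min(41, 26, 24) = 24
D (MIN): min(-50, 35) = -50
A (MAX): max(24, -50) = 24
E (MIN): min(-22, 23, 39) = -22
F (MIN): min(-46, -39, -17) = -46
B (MAX): max(-22, -46) = -22
R0 (MIN): min(24, -22) = -22
MIN at R0 wants the lowest of {A=24, B=-22}, so chooses B.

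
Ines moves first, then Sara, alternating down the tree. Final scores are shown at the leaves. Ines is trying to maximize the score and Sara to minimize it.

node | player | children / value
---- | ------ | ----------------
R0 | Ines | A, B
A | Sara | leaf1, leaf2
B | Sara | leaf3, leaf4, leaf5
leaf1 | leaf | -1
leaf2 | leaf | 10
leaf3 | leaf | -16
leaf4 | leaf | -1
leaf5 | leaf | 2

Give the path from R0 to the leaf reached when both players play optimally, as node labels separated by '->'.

R0 -> A -> leaf1

A (Sara): min(-1, 10) = -1
B (Sara): min(-16, -1, 2) = -16
R0 (Ines): max(-1, -16) = -1
At R0, Ines picks A (highest: -1).
At A, Sara picks leaf1 (lowest: -1).
Terminal value -1.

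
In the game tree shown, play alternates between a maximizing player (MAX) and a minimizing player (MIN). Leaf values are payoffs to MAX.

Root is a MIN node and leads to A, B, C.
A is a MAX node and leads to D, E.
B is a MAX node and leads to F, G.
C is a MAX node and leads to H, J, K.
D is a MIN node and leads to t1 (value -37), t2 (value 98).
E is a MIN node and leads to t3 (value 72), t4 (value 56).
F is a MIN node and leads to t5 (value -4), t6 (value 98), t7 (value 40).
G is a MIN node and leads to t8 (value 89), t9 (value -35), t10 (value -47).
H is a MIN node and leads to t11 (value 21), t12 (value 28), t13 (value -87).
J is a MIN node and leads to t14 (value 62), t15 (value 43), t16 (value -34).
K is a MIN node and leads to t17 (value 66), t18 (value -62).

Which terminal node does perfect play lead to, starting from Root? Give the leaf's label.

D (MIN): min(-37, 98) = -37
E (MIN): min(72, 56) = 56
A (MAX): max(-37, 56) = 56
F (MIN): min(-4, 98, 40) = -4
G (MIN): min(89, -35, -47) = -47
B (MAX): max(-4, -47) = -4
H (MIN): min(21, 28, -87) = -87
J (MIN): min(62, 43, -34) = -34
K (MIN): min(66, -62) = -62
C (MAX): max(-87, -34, -62) = -34
Root (MIN): min(56, -4, -34) = -34
At Root, MIN picks C (lowest: -34).
At C, MAX picks J (highest: -34).
At J, MIN picks t16 (lowest: -34).
Terminal value -34.

t16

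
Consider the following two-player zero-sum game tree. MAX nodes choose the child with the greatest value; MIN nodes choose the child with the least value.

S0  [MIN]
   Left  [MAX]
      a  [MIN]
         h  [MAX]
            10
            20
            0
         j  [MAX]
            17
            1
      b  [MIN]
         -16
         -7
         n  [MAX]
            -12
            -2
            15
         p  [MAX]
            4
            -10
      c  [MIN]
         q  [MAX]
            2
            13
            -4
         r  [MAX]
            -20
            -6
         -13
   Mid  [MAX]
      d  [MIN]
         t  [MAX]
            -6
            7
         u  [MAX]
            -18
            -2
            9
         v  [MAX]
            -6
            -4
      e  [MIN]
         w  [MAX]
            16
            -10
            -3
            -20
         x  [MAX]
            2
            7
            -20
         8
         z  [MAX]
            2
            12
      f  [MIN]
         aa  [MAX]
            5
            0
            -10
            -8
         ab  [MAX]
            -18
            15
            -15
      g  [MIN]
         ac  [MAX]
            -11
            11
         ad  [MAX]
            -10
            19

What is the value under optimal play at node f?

aa (MAX): max(5, 0, -10, -8) = 5
ab (MAX): max(-18, 15, -15) = 15
f (MIN): min(5, 15) = 5

5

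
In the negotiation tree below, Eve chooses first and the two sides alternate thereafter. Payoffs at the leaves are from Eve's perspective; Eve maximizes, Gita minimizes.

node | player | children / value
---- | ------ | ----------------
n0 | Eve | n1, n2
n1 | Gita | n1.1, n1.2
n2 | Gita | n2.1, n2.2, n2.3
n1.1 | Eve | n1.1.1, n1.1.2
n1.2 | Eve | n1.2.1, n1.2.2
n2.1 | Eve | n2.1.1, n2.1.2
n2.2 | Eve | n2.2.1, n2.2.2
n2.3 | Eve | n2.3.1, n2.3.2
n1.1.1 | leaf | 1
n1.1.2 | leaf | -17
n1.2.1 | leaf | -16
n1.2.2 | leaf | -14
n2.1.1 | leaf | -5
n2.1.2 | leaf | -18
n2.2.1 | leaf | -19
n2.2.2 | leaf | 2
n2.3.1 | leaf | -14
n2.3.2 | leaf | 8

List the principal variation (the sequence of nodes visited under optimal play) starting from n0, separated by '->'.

n1.1 (Eve): max(1, -17) = 1
n1.2 (Eve): max(-16, -14) = -14
n1 (Gita): min(1, -14) = -14
n2.1 (Eve): max(-5, -18) = -5
n2.2 (Eve): max(-19, 2) = 2
n2.3 (Eve): max(-14, 8) = 8
n2 (Gita): min(-5, 2, 8) = -5
n0 (Eve): max(-14, -5) = -5
At n0, Eve picks n2 (highest: -5).
At n2, Gita picks n2.1 (lowest: -5).
At n2.1, Eve picks n2.1.1 (highest: -5).
Terminal value -5.

n0 -> n2 -> n2.1 -> n2.1.1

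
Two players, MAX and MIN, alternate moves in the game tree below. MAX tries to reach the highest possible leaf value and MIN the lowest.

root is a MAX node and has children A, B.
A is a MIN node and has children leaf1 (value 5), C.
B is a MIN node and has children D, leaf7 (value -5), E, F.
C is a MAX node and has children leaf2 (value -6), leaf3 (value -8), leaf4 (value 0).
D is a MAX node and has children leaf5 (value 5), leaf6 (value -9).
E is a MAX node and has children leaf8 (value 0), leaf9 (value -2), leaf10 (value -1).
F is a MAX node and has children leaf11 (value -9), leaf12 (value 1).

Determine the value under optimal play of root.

0

C (MAX): max(-6, -8, 0) = 0
A (MIN): min(5, 0) = 0
D (MAX): max(5, -9) = 5
E (MAX): max(0, -2, -1) = 0
F (MAX): max(-9, 1) = 1
B (MIN): min(5, -5, 0, 1) = -5
root (MAX): max(0, -5) = 0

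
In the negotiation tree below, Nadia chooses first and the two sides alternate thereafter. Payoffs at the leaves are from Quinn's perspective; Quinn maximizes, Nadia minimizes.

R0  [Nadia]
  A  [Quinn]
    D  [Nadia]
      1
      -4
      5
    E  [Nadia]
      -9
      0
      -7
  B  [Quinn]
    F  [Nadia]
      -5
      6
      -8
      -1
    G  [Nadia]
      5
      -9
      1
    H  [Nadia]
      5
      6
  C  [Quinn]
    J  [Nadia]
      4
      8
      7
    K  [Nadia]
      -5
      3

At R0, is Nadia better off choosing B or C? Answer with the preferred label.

C

F (Nadia): min(-5, 6, -8, -1) = -8
G (Nadia): min(5, -9, 1) = -9
H (Nadia): min(5, 6) = 5
B (Quinn): max(-8, -9, 5) = 5
J (Nadia): min(4, 8, 7) = 4
K (Nadia): min(-5, 3) = -5
C (Quinn): max(4, -5) = 4
Nadia prefers the lower value; B=5, C=4. C is better since 4 < 5.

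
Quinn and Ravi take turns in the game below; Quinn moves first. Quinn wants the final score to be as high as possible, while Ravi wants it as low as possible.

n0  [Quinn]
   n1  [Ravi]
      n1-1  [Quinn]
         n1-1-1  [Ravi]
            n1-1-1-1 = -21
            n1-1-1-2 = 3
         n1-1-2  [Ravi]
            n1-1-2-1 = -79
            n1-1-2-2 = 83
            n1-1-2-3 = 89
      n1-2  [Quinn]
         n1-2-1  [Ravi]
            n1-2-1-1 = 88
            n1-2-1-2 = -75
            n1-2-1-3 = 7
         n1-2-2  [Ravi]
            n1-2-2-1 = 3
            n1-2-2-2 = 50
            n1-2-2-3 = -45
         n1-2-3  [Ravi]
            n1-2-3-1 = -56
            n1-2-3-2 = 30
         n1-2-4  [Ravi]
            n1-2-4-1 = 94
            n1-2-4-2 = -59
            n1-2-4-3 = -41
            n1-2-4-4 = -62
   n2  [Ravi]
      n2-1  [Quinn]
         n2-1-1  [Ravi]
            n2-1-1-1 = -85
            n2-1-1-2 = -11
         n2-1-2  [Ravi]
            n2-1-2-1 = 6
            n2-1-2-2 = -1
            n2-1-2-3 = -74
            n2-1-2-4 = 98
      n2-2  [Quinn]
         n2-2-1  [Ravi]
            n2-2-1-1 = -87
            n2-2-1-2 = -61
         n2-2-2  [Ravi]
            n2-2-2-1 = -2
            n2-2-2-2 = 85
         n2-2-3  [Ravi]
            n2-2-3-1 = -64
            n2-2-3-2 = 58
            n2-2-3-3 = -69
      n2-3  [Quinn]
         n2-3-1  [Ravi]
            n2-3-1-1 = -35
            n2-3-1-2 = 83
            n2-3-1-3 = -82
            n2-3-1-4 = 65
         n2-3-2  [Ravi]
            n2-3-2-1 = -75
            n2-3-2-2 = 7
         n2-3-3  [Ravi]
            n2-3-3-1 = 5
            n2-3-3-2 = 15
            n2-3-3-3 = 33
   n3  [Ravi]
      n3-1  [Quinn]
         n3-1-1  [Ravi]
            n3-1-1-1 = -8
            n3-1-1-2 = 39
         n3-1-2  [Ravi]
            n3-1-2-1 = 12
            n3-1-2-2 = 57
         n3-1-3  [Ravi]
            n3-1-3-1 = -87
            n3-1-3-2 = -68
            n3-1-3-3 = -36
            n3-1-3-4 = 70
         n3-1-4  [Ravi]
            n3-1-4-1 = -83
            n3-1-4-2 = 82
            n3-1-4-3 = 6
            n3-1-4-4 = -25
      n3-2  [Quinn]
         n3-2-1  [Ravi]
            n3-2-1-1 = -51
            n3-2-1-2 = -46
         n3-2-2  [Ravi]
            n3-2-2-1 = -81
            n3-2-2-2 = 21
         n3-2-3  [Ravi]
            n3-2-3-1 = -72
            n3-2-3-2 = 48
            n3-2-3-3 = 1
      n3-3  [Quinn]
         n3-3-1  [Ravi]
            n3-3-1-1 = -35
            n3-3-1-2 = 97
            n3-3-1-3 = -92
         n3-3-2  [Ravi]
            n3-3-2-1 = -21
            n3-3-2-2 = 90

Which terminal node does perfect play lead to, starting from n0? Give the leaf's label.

n1-1-1 (Ravi): min(-21, 3) = -21
n1-1-2 (Ravi): min(-79, 83, 89) = -79
n1-1 (Quinn): max(-21, -79) = -21
n1-2-1 (Ravi): min(88, -75, 7) = -75
n1-2-2 (Ravi): min(3, 50, -45) = -45
n1-2-3 (Ravi): min(-56, 30) = -56
n1-2-4 (Ravi): min(94, -59, -41, -62) = -62
n1-2 (Quinn): max(-75, -45, -56, -62) = -45
n1 (Ravi): min(-21, -45) = -45
n2-1-1 (Ravi): min(-85, -11) = -85
n2-1-2 (Ravi): min(6, -1, -74, 98) = -74
n2-1 (Quinn): max(-85, -74) = -74
n2-2-1 (Ravi): min(-87, -61) = -87
n2-2-2 (Ravi): min(-2, 85) = -2
n2-2-3 (Ravi): min(-64, 58, -69) = -69
n2-2 (Quinn): max(-87, -2, -69) = -2
n2-3-1 (Ravi): min(-35, 83, -82, 65) = -82
n2-3-2 (Ravi): min(-75, 7) = -75
n2-3-3 (Ravi): min(5, 15, 33) = 5
n2-3 (Quinn): max(-82, -75, 5) = 5
n2 (Ravi): min(-74, -2, 5) = -74
n3-1-1 (Ravi): min(-8, 39) = -8
n3-1-2 (Ravi): min(12, 57) = 12
n3-1-3 (Ravi): min(-87, -68, -36, 70) = -87
n3-1-4 (Ravi): min(-83, 82, 6, -25) = -83
n3-1 (Quinn): max(-8, 12, -87, -83) = 12
n3-2-1 (Ravi): min(-51, -46) = -51
n3-2-2 (Ravi): min(-81, 21) = -81
n3-2-3 (Ravi): min(-72, 48, 1) = -72
n3-2 (Quinn): max(-51, -81, -72) = -51
n3-3-1 (Ravi): min(-35, 97, -92) = -92
n3-3-2 (Ravi): min(-21, 90) = -21
n3-3 (Quinn): max(-92, -21) = -21
n3 (Ravi): min(12, -51, -21) = -51
n0 (Quinn): max(-45, -74, -51) = -45
At n0, Quinn picks n1 (highest: -45).
At n1, Ravi picks n1-2 (lowest: -45).
At n1-2, Quinn picks n1-2-2 (highest: -45).
At n1-2-2, Ravi picks n1-2-2-3 (lowest: -45).
Terminal value -45.

n1-2-2-3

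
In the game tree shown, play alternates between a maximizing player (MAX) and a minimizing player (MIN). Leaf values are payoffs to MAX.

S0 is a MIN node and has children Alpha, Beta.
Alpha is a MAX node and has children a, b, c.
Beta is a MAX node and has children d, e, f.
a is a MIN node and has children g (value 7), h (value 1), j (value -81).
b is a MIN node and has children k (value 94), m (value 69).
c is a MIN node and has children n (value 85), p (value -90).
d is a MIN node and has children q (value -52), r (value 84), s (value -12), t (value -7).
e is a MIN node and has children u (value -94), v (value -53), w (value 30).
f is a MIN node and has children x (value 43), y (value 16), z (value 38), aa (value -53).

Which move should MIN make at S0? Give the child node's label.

Beta

a (MIN): min(7, 1, -81) = -81
b (MIN): min(94, 69) = 69
c (MIN): min(85, -90) = -90
Alpha (MAX): max(-81, 69, -90) = 69
d (MIN): min(-52, 84, -12, -7) = -52
e (MIN): min(-94, -53, 30) = -94
f (MIN): min(43, 16, 38, -53) = -53
Beta (MAX): max(-52, -94, -53) = -52
S0 (MIN): min(69, -52) = -52
MIN at S0 wants the lowest of {Alpha=69, Beta=-52}, so chooses Beta.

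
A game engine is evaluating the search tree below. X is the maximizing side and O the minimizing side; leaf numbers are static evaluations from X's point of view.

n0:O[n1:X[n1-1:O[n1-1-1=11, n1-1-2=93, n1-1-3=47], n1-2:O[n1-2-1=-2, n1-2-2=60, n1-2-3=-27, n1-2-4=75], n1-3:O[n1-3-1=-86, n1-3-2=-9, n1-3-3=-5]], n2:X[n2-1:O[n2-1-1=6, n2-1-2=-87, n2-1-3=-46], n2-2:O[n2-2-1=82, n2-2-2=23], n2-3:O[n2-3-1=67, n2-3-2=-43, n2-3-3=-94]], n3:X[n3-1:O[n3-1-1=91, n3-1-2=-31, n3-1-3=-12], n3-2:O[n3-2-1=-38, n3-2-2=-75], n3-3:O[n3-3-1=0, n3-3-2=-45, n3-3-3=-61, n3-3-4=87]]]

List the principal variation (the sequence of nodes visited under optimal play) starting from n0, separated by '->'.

n1-1 (O): min(11, 93, 47) = 11
n1-2 (O): min(-2, 60, -27, 75) = -27
n1-3 (O): min(-86, -9, -5) = -86
n1 (X): max(11, -27, -86) = 11
n2-1 (O): min(6, -87, -46) = -87
n2-2 (O): min(82, 23) = 23
n2-3 (O): min(67, -43, -94) = -94
n2 (X): max(-87, 23, -94) = 23
n3-1 (O): min(91, -31, -12) = -31
n3-2 (O): min(-38, -75) = -75
n3-3 (O): min(0, -45, -61, 87) = -61
n3 (X): max(-31, -75, -61) = -31
n0 (O): min(11, 23, -31) = -31
At n0, O picks n3 (lowest: -31).
At n3, X picks n3-1 (highest: -31).
At n3-1, O picks n3-1-2 (lowest: -31).
Terminal value -31.

n0 -> n3 -> n3-1 -> n3-1-2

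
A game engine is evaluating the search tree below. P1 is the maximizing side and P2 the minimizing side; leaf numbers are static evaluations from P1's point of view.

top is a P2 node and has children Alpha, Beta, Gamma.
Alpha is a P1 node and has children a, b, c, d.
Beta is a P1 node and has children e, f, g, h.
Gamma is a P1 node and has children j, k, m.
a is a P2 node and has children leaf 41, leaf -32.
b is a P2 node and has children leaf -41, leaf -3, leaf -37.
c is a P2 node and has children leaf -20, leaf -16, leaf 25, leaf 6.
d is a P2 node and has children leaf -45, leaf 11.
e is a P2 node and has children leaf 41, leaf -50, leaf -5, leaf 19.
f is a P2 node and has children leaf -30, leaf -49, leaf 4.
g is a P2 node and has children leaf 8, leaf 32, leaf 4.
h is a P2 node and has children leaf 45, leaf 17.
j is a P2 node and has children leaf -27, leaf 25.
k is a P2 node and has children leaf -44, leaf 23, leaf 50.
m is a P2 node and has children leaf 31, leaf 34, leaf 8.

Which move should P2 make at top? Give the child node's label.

a (P2): min(41, -32) = -32
b (P2): min(-41, -3, -37) = -41
c (P2): min(-20, -16, 25, 6) = -20
d (P2): min(-45, 11) = -45
Alpha (P1): max(-32, -41, -20, -45) = -20
e (P2): min(41, -50, -5, 19) = -50
f (P2): min(-30, -49, 4) = -49
g (P2): min(8, 32, 4) = 4
h (P2): min(45, 17) = 17
Beta (P1): max(-50, -49, 4, 17) = 17
j (P2): min(-27, 25) = -27
k (P2): min(-44, 23, 50) = -44
m (P2): min(31, 34, 8) = 8
Gamma (P1): max(-27, -44, 8) = 8
top (P2): min(-20, 17, 8) = -20
P2 at top wants the lowest of {Alpha=-20, Beta=17, Gamma=8}, so chooses Alpha.

Alpha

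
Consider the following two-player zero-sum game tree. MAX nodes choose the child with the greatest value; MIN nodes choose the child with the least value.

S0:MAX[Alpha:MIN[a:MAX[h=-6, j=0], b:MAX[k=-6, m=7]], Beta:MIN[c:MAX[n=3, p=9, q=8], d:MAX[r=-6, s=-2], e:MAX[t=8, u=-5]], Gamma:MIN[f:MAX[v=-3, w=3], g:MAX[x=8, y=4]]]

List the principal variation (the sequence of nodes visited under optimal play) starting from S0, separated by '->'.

S0 -> Gamma -> f -> w

a (MAX): max(-6, 0) = 0
b (MAX): max(-6, 7) = 7
Alpha (MIN): min(0, 7) = 0
c (MAX): max(3, 9, 8) = 9
d (MAX): max(-6, -2) = -2
e (MAX): max(8, -5) = 8
Beta (MIN): min(9, -2, 8) = -2
f (MAX): max(-3, 3) = 3
g (MAX): max(8, 4) = 8
Gamma (MIN): min(3, 8) = 3
S0 (MAX): max(0, -2, 3) = 3
At S0, MAX picks Gamma (highest: 3).
At Gamma, MIN picks f (lowest: 3).
At f, MAX picks w (highest: 3).
Terminal value 3.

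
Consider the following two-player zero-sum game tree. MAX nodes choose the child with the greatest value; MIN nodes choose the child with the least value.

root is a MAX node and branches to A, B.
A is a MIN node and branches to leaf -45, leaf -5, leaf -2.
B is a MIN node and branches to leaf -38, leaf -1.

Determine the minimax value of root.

A (MIN): min(-45, -5, -2) = -45
B (MIN): min(-38, -1) = -38
root (MAX): max(-45, -38) = -38

-38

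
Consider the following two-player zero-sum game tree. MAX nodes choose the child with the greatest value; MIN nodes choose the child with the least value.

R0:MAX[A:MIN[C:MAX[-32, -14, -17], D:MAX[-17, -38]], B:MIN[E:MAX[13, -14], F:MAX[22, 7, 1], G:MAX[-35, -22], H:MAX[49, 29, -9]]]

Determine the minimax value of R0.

C (MAX): max(-32, -14, -17) = -14
D (MAX): max(-17, -38) = -17
A (MIN): min(-14, -17) = -17
E (MAX): max(13, -14) = 13
F (MAX): max(22, 7, 1) = 22
G (MAX): max(-35, -22) = -22
H (MAX): max(49, 29, -9) = 49
B (MIN): min(13, 22, -22, 49) = -22
R0 (MAX): max(-17, -22) = -17

-17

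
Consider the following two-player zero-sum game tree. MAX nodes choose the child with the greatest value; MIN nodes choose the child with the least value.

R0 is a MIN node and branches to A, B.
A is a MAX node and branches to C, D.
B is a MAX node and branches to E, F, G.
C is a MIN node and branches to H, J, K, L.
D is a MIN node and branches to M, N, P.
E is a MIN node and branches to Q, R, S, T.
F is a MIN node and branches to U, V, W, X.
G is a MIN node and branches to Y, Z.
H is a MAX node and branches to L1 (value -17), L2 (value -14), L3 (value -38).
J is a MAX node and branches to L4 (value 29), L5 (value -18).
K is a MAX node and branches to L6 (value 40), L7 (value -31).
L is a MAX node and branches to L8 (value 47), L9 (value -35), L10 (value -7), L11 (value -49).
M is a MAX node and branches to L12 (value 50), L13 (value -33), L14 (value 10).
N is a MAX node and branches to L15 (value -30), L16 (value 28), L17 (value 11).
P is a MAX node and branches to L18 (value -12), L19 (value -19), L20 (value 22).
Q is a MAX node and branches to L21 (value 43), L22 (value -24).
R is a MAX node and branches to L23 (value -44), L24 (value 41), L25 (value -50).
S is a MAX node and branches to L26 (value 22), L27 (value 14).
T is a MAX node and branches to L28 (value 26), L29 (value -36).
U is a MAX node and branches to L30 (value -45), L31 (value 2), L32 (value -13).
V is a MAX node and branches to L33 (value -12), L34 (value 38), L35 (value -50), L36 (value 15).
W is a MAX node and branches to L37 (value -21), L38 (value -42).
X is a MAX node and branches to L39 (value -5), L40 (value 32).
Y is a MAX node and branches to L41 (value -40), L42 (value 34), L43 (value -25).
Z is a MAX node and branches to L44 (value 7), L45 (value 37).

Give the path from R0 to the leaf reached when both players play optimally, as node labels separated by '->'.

R0 -> A -> D -> P -> L20

H (MAX): max(-17, -14, -38) = -14
J (MAX): max(29, -18) = 29
K (MAX): max(40, -31) = 40
L (MAX): max(47, -35, -7, -49) = 47
C (MIN): min(-14, 29, 40, 47) = -14
M (MAX): max(50, -33, 10) = 50
N (MAX): max(-30, 28, 11) = 28
P (MAX): max(-12, -19, 22) = 22
D (MIN): min(50, 28, 22) = 22
A (MAX): max(-14, 22) = 22
Q (MAX): max(43, -24) = 43
R (MAX): max(-44, 41, -50) = 41
S (MAX): max(22, 14) = 22
T (MAX): max(26, -36) = 26
E (MIN): min(43, 41, 22, 26) = 22
U (MAX): max(-45, 2, -13) = 2
V (MAX): max(-12, 38, -50, 15) = 38
W (MAX): max(-21, -42) = -21
X (MAX): max(-5, 32) = 32
F (MIN): min(2, 38, -21, 32) = -21
Y (MAX): max(-40, 34, -25) = 34
Z (MAX): max(7, 37) = 37
G (MIN): min(34, 37) = 34
B (MAX): max(22, -21, 34) = 34
R0 (MIN): min(22, 34) = 22
At R0, MIN picks A (lowest: 22).
At A, MAX picks D (highest: 22).
At D, MIN picks P (lowest: 22).
At P, MAX picks L20 (highest: 22).
Terminal value 22.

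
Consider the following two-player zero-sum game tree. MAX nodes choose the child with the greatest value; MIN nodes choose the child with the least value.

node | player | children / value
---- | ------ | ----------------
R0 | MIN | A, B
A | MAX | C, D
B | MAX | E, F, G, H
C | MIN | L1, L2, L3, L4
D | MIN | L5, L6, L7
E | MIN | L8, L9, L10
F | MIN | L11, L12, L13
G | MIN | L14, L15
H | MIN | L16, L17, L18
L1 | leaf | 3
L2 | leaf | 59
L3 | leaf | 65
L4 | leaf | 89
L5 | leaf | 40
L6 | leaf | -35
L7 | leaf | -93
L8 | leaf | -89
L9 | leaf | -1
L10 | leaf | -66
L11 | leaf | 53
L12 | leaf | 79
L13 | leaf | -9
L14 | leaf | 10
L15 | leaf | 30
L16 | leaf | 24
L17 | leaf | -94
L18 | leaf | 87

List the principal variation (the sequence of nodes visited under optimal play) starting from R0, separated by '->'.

C (MIN): min(3, 59, 65, 89) = 3
D (MIN): min(40, -35, -93) = -93
A (MAX): max(3, -93) = 3
E (MIN): min(-89, -1, -66) = -89
F (MIN): min(53, 79, -9) = -9
G (MIN): min(10, 30) = 10
H (MIN): min(24, -94, 87) = -94
B (MAX): max(-89, -9, 10, -94) = 10
R0 (MIN): min(3, 10) = 3
At R0, MIN picks A (lowest: 3).
At A, MAX picks C (highest: 3).
At C, MIN picks L1 (lowest: 3).
Terminal value 3.

R0 -> A -> C -> L1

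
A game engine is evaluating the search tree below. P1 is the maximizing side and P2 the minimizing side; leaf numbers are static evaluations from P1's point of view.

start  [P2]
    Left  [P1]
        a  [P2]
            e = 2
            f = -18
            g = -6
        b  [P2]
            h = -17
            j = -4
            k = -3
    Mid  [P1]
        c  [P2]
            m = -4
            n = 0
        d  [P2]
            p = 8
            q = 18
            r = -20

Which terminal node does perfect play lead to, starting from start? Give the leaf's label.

h

a (P2): min(2, -18, -6) = -18
b (P2): min(-17, -4, -3) = -17
Left (P1): max(-18, -17) = -17
c (P2): min(-4, 0) = -4
d (P2): min(8, 18, -20) = -20
Mid (P1): max(-4, -20) = -4
start (P2): min(-17, -4) = -17
At start, P2 picks Left (lowest: -17).
At Left, P1 picks b (highest: -17).
At b, P2 picks h (lowest: -17).
Terminal value -17.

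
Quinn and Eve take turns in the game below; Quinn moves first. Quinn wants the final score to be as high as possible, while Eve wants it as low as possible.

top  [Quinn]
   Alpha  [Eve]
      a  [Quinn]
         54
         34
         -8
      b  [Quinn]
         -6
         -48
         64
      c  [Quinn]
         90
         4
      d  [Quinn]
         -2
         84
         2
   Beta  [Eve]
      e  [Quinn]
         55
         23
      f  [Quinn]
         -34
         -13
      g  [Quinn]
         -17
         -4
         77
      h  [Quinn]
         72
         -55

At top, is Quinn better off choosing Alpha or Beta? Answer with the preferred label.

Alpha

a (Quinn): max(54, 34, -8) = 54
b (Quinn): max(-6, -48, 64) = 64
c (Quinn): max(90, 4) = 90
d (Quinn): max(-2, 84, 2) = 84
Alpha (Eve): min(54, 64, 90, 84) = 54
e (Quinn): max(55, 23) = 55
f (Quinn): max(-34, -13) = -13
g (Quinn): max(-17, -4, 77) = 77
h (Quinn): max(72, -55) = 72
Beta (Eve): min(55, -13, 77, 72) = -13
Quinn prefers the higher value; Alpha=54, Beta=-13. Alpha is better since 54 > -13.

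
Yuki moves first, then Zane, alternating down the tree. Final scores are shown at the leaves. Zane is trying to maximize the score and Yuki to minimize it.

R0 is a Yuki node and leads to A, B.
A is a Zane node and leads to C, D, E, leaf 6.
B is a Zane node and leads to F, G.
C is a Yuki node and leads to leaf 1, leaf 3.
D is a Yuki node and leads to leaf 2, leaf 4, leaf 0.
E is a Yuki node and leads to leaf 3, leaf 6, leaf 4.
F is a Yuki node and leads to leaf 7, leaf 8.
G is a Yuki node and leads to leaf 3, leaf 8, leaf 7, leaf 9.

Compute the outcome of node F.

7

F (Yuki): min(7, 8) = 7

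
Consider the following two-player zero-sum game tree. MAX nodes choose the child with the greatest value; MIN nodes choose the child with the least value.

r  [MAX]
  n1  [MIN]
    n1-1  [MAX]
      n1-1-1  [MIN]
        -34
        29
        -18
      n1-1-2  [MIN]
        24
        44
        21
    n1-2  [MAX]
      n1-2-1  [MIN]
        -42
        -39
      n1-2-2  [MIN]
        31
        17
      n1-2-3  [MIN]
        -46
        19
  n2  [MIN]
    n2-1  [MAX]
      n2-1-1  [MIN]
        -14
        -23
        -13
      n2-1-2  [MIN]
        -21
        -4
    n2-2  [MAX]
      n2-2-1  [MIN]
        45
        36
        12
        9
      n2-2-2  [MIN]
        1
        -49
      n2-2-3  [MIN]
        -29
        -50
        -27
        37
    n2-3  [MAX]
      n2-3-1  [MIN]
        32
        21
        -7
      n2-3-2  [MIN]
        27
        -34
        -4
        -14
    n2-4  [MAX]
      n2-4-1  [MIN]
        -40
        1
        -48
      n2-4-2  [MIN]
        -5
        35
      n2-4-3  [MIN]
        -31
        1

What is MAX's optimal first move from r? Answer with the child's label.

n1-1-1 (MIN): min(-34, 29, -18) = -34
n1-1-2 (MIN): min(24, 44, 21) = 21
n1-1 (MAX): max(-34, 21) = 21
n1-2-1 (MIN): min(-42, -39) = -42
n1-2-2 (MIN): min(31, 17) = 17
n1-2-3 (MIN): min(-46, 19) = -46
n1-2 (MAX): max(-42, 17, -46) = 17
n1 (MIN): min(21, 17) = 17
n2-1-1 (MIN): min(-14, -23, -13) = -23
n2-1-2 (MIN): min(-21, -4) = -21
n2-1 (MAX): max(-23, -21) = -21
n2-2-1 (MIN): min(45, 36, 12, 9) = 9
n2-2-2 (MIN): min(1, -49) = -49
n2-2-3 (MIN): min(-29, -50, -27, 37) = -50
n2-2 (MAX): max(9, -49, -50) = 9
n2-3-1 (MIN): min(32, 21, -7) = -7
n2-3-2 (MIN): min(27, -34, -4, -14) = -34
n2-3 (MAX): max(-7, -34) = -7
n2-4-1 (MIN): min(-40, 1, -48) = -48
n2-4-2 (MIN): min(-5, 35) = -5
n2-4-3 (MIN): min(-31, 1) = -31
n2-4 (MAX): max(-48, -5, -31) = -5
n2 (MIN): min(-21, 9, -7, -5) = -21
r (MAX): max(17, -21) = 17
MAX at r wants the highest of {n1=17, n2=-21}, so chooses n1.

n1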